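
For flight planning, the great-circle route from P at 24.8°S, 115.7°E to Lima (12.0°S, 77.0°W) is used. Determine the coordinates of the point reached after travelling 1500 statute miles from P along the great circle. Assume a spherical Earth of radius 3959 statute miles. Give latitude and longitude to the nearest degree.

Write both endpoints as unit vectors p₁, p₂ with components (cos φ cos λ, cos φ sin λ, sin φ).
The central angle between the endpoints is δ = arccos(p₁·p₂) ≈ 2.464 rad (141.2°). The total great-circle distance is δ·R ≈ 2.464 × 3959 ≈ 9754 mi, so the target fraction is f = 1500/9754 ≈ 0.154.
Interpolate at f ≈ 0.154 with slerp weights a = sin((1−f)δ)/sin δ ≈ 1.389, b = sin(fδ)/sin δ ≈ 0.590.
p = a·p₁ + b·p₂ ≈ (-0.417, 0.574, -0.705); φ = arcsin(p_z) ≈ -44.84°, λ = atan2(p_y, p_x) ≈ 126.01°.

≈ 45°S, 126°E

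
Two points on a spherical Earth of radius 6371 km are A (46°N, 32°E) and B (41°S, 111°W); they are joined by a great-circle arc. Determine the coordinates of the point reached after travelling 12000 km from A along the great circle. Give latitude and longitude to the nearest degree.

Write both endpoints as unit vectors p₁, p₂ with components (cos φ cos λ, cos φ sin λ, sin φ).
The central angle between the endpoints is δ = arccos(p₁·p₂) ≈ 2.670 rad (153.0°). The total great-circle distance is δ·R ≈ 2.670 × 6371 ≈ 17007 km, so the target fraction is f = 12000/17007 ≈ 0.706.
Interpolate at f ≈ 0.706 with slerp weights a = sin((1−f)δ)/sin δ ≈ 1.556, b = sin(fδ)/sin δ ≈ 2.092.
p = a·p₁ + b·p₂ ≈ (0.351, -0.902, -0.254); φ = arcsin(p_z) ≈ -14.69°, λ = atan2(p_y, p_x) ≈ -68.75°.

≈ (15°S, 69°W)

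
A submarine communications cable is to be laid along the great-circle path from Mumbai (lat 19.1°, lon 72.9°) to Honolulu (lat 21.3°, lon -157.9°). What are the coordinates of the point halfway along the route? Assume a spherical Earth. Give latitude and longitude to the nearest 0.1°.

≈ lat 40.6°, lon 136.6°

Convert each endpoint to a unit vector on the sphere (x = cos φ cos λ, y = cos φ sin λ, z = sin φ).
The central angle between the endpoints is δ = arccos(p₁·p₂) ≈ 2.024 rad (115.9°).
Interpolate at f = 1/2 with slerp weights a = sin((1−f)δ)/sin δ ≈ 0.943, b = sin(fδ)/sin δ ≈ 0.943.
p = a·p₁ + b·p₂ ≈ (-0.552, 0.521, 0.651); φ = arcsin(p_z) ≈ 40.62°, λ = atan2(p_y, p_x) ≈ 136.65°.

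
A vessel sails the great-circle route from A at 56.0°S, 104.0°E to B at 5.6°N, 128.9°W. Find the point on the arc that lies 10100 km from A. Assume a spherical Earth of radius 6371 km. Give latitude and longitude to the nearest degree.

≈ 15°S, 141°W

From cos δ = sin φ₁ sin φ₂ + cos φ₁ cos φ₂ cos Δλ, the central angle is δ ≈ 2.000 rad (114.6°). The total great-circle distance is δ·R ≈ 2.000 × 6371 ≈ 12745 km, so the target fraction is f = 10100/12745 ≈ 0.792.
Interpolate at f ≈ 0.792 with slerp weights a = sin((1−f)δ)/sin δ ≈ 0.444, b = sin(fδ)/sin δ ≈ 1.100.
p = a·p₁ + b·p₂ ≈ (-0.747, -0.611, -0.261); φ = arcsin(p_z) ≈ -15.10°, λ = atan2(p_y, p_x) ≈ -140.73°.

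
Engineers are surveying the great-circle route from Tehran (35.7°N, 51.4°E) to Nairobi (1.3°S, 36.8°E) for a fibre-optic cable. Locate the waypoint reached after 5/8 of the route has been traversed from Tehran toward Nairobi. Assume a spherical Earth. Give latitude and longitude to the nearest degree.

≈ 13°N, 42°E

Write both endpoints as unit vectors p₁, p₂ with components (cos φ cos λ, cos φ sin λ, sin φ).
The central angle between the endpoints is δ = arccos(p₁·p₂) ≈ 0.688 rad (39.4°).
Interpolate at f = 5/8 with slerp weights a = sin((1−f)δ)/sin δ ≈ 0.402, b = sin(fδ)/sin δ ≈ 0.657.
p = a·p₁ + b·p₂ ≈ (0.729, 0.648, 0.220); φ = arcsin(p_z) ≈ 12.68°, λ = atan2(p_y, p_x) ≈ 41.64°.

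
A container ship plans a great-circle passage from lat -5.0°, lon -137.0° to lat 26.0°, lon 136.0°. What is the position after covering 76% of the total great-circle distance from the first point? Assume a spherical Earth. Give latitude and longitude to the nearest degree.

≈ lat 22°, lon 159°

Convert each endpoint to a unit vector on the sphere (x = cos φ cos λ, y = cos φ sin λ, z = sin φ).
The central angle between the endpoints is δ = arccos(p₁·p₂) ≈ 1.562 rad (89.5°).
Interpolate at f = 0.76 with slerp weights a = sin((1−f)δ)/sin δ ≈ 0.366, b = sin(fδ)/sin δ ≈ 0.927.
p = a·p₁ + b·p₂ ≈ (-0.866, 0.330, 0.375); φ = arcsin(p_z) ≈ 22.00°, λ = atan2(p_y, p_x) ≈ 159.14°.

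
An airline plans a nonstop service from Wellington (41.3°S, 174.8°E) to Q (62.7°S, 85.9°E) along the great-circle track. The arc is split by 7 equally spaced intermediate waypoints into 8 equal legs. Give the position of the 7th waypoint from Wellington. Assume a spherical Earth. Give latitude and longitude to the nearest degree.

Write both endpoints as unit vectors p₁, p₂ with components (cos φ cos λ, cos φ sin λ, sin φ).
The central angle between the endpoints is δ = arccos(p₁·p₂) ≈ 0.936 rad (53.6°).
Interpolate at f = 7/8 with slerp weights a = sin((1−f)δ)/sin δ ≈ 0.145, b = sin(fδ)/sin δ ≈ 0.907.
p = a·p₁ + b·p₂ ≈ (-0.079, 0.425, -0.902); φ = arcsin(p_z) ≈ -64.40°, λ = atan2(p_y, p_x) ≈ 100.50°.

≈ (64°S, 100°E)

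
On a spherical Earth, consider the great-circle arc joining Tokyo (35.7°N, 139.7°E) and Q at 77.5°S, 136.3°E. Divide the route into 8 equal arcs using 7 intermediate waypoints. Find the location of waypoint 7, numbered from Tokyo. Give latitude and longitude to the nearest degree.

Write both endpoints as unit vectors p₁, p₂ with components (cos φ cos λ, cos φ sin λ, sin φ).
The central angle between the endpoints is δ = arccos(p₁·p₂) ≈ 1.976 rad (113.2°).
Interpolate at f = 7/8 with slerp weights a = sin((1−f)δ)/sin δ ≈ 0.266, b = sin(fδ)/sin δ ≈ 1.075.
p = a·p₁ + b·p₂ ≈ (-0.333, 0.300, -0.894); φ = arcsin(p_z) ≈ -63.36°, λ = atan2(p_y, p_x) ≈ 137.94°.

≈ 63°S, 138°E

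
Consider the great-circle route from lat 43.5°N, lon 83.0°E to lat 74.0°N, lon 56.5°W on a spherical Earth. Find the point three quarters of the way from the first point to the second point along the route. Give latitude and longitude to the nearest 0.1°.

≈ lat 81.2°N, lon 10.2°E

Convert each endpoint to a unit vector on the sphere (x = cos φ cos λ, y = cos φ sin λ, z = sin φ).
The central angle between the endpoints is δ = arccos(p₁·p₂) ≈ 1.036 rad (59.4°).
Interpolate at f = 3/4 with slerp weights a = sin((1−f)δ)/sin δ ≈ 0.298, b = sin(fδ)/sin δ ≈ 0.815.
p = a·p₁ + b·p₂ ≈ (0.150, 0.027, 0.988); φ = arcsin(p_z) ≈ 81.22°, λ = atan2(p_y, p_x) ≈ 10.19°.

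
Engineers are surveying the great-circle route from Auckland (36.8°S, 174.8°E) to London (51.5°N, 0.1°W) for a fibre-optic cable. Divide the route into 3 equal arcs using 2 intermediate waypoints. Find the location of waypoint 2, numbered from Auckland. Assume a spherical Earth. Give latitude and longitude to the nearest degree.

The haversine formula gives a central angle δ ≈ 2.877 rad (164.9°) between the endpoints.
Interpolate at f = 2/3 with slerp weights a = sin((1−f)δ)/sin δ ≈ 3.135, b = sin(fδ)/sin δ ≈ 3.600.
p = a·p₁ + b·p₂ ≈ (-0.259, 0.224, 0.940); φ = arcsin(p_z) ≈ 70.01°, λ = atan2(p_y, p_x) ≈ 139.15°.

≈ 70°N, 139°E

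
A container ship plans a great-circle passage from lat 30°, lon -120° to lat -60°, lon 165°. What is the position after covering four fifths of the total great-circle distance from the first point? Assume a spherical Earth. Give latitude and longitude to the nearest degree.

≈ lat -46°, lon -167°

Convert each endpoint to a unit vector on the sphere (x = cos φ cos λ, y = cos φ sin λ, z = sin φ).
The central angle between the endpoints is δ = arccos(p₁·p₂) ≈ 1.898 rad (108.7°).
Interpolate at f = 4/5 with slerp weights a = sin((1−f)δ)/sin δ ≈ 0.391, b = sin(fδ)/sin δ ≈ 1.054.
p = a·p₁ + b·p₂ ≈ (-0.679, -0.157, -0.718); φ = arcsin(p_z) ≈ -45.85°, λ = atan2(p_y, p_x) ≈ -166.98°.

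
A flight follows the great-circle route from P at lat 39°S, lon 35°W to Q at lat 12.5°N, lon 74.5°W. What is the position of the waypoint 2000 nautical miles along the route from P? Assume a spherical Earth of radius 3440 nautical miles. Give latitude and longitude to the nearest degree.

≈ lat 13°S, lon 58°W

Convert each endpoint to a unit vector on the sphere (x = cos φ cos λ, y = cos φ sin λ, z = sin φ).
The central angle between the endpoints is δ = arccos(p₁·p₂) ≈ 1.105 rad (63.3°). The total great-circle distance is δ·R ≈ 1.105 × 3440 ≈ 3801 nmi, so the target fraction is f = 2000/3801 ≈ 0.526.
Interpolate at f ≈ 0.526 with slerp weights a = sin((1−f)δ)/sin δ ≈ 0.560, b = sin(fδ)/sin δ ≈ 0.615.
p = a·p₁ + b·p₂ ≈ (0.517, -0.828, -0.219); φ = arcsin(p_z) ≈ -12.66°, λ = atan2(p_y, p_x) ≈ -58.03°.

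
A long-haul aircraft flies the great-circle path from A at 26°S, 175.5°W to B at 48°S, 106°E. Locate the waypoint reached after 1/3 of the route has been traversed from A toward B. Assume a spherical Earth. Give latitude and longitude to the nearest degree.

≈ 39°S, 165°E

Convert each endpoint to a unit vector on the sphere (x = cos φ cos λ, y = cos φ sin λ, z = sin φ).
The central angle between the endpoints is δ = arccos(p₁·p₂) ≈ 1.109 rad (63.5°).
Interpolate at f = 1/3 with slerp weights a = sin((1−f)δ)/sin δ ≈ 0.753, b = sin(fδ)/sin δ ≈ 0.404.
p = a·p₁ + b·p₂ ≈ (-0.749, 0.207, -0.630); φ = arcsin(p_z) ≈ -39.04°, λ = atan2(p_y, p_x) ≈ 164.58°.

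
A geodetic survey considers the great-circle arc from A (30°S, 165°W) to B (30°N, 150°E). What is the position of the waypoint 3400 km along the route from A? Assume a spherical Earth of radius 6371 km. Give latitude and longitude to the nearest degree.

Convert each endpoint to a unit vector on the sphere (x = cos φ cos λ, y = cos φ sin λ, z = sin φ).
The central angle between the endpoints is δ = arccos(p₁·p₂) ≈ 1.287 rad (73.7°). The total great-circle distance is δ·R ≈ 1.287 × 6371 ≈ 8197 km, so the target fraction is f = 3400/8197 ≈ 0.415.
Interpolate at f ≈ 0.415 with slerp weights a = sin((1−f)δ)/sin δ ≈ 0.712, b = sin(fδ)/sin δ ≈ 0.530.
p = a·p₁ + b·p₂ ≈ (-0.993, 0.070, -0.091); φ = arcsin(p_z) ≈ -5.23°, λ = atan2(p_y, p_x) ≈ 175.98°.

≈ (5°S, 176°E)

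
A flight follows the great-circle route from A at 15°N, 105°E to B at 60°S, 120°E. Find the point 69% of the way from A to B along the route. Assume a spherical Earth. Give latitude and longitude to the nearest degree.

From cos δ = sin φ₁ sin φ₂ + cos φ₁ cos φ₂ cos Δλ, the central angle is δ ≈ 1.326 rad (76.0°).
Interpolate at f = 0.69 with slerp weights a = sin((1−f)δ)/sin δ ≈ 0.412, b = sin(fδ)/sin δ ≈ 0.817.
p = a·p₁ + b·p₂ ≈ (-0.307, 0.738, -0.601); φ = arcsin(p_z) ≈ -36.93°, λ = atan2(p_y, p_x) ≈ 112.60°.

≈ 37°S, 113°E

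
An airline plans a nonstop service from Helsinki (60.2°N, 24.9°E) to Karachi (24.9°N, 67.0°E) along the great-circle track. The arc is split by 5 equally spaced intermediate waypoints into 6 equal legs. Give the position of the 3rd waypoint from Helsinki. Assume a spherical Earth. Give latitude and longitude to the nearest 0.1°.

≈ 44.3°N, 52.4°E

Write both endpoints as unit vectors p₁, p₂ with components (cos φ cos λ, cos φ sin λ, sin φ).
The central angle between the endpoints is δ = arccos(p₁·p₂) ≈ 0.796 rad (45.6°).
Interpolate at f = 3/6 with slerp weights a = sin((1−f)δ)/sin δ ≈ 0.542, b = sin(fδ)/sin δ ≈ 0.542.
p = a·p₁ + b·p₂ ≈ (0.437, 0.566, 0.699); φ = arcsin(p_z) ≈ 44.35°, λ = atan2(p_y, p_x) ≈ 52.36°.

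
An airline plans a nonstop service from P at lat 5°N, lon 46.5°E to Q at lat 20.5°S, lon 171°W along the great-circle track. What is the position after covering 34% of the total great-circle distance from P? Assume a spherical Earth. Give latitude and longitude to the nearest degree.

Write both endpoints as unit vectors p₁, p₂ with components (cos φ cos λ, cos φ sin λ, sin φ).
The central angle between the endpoints is δ = arccos(p₁·p₂) ≈ 2.451 rad (140.4°).
Interpolate at f = 0.34 with slerp weights a = sin((1−f)δ)/sin δ ≈ 1.568, b = sin(fδ)/sin δ ≈ 1.162.
p = a·p₁ + b·p₂ ≈ (0.000, 0.963, -0.270); φ = arcsin(p_z) ≈ -15.68°, λ = atan2(p_y, p_x) ≈ 89.98°.

≈ lat 16°S, lon 90°E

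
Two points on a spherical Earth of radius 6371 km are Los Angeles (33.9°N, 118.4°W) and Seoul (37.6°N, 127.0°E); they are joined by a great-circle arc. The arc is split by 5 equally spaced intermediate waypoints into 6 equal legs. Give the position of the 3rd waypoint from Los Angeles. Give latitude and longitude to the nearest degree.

≈ 53°N, 174°W

From cos δ = sin φ₁ sin φ₂ + cos φ₁ cos φ₂ cos Δλ, the central angle is δ ≈ 1.504 rad (86.2°).
Interpolate at f = 3/6 with slerp weights a = sin((1−f)δ)/sin δ ≈ 0.685, b = sin(fδ)/sin δ ≈ 0.685.
p = a·p₁ + b·p₂ ≈ (-0.597, -0.067, 0.800); φ = arcsin(p_z) ≈ 53.10°, λ = atan2(p_y, p_x) ≈ -173.63°.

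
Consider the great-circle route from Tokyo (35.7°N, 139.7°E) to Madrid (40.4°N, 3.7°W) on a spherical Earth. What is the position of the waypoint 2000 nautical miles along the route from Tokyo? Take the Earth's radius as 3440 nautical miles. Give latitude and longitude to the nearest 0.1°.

The haversine formula gives a central angle δ ≈ 1.689 rad (96.8°) between the endpoints. The total great-circle distance is δ·R ≈ 1.689 × 3440 ≈ 5811 nmi, so the target fraction is f = 2000/5811 ≈ 0.344.
Interpolate at f ≈ 0.344 with slerp weights a = sin((1−f)δ)/sin δ ≈ 0.901, b = sin(fδ)/sin δ ≈ 0.553.
p = a·p₁ + b·p₂ ≈ (-0.138, 0.446, 0.884); φ = arcsin(p_z) ≈ 62.17°, λ = atan2(p_y, p_x) ≈ 107.16°.

≈ (62.2°N, 107.2°E)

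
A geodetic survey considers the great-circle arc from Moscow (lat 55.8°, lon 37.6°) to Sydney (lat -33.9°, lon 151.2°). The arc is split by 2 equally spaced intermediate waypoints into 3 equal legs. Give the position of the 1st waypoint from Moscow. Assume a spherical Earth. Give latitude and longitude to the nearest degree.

≈ lat 35°, lon 95°

Write both endpoints as unit vectors p₁, p₂ with components (cos φ cos λ, cos φ sin λ, sin φ).
The central angle between the endpoints is δ = arccos(p₁·p₂) ≈ 2.276 rad (130.4°).
Interpolate at f = 1/3 with slerp weights a = sin((1−f)δ)/sin δ ≈ 1.311, b = sin(fδ)/sin δ ≈ 0.903.
p = a·p₁ + b·p₂ ≈ (-0.073, 0.811, 0.581); φ = arcsin(p_z) ≈ 35.50°, λ = atan2(p_y, p_x) ≈ 95.15°.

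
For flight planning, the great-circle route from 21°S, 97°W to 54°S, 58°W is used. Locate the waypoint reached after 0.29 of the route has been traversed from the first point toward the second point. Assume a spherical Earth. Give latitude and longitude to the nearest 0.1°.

≈ 31.7°S, 89.0°W

Write both endpoints as unit vectors p₁, p₂ with components (cos φ cos λ, cos φ sin λ, sin φ).
The central angle between the endpoints is δ = arccos(p₁·p₂) ≈ 0.772 rad (44.2°).
Interpolate at f = 0.29 with slerp weights a = sin((1−f)δ)/sin δ ≈ 0.747, b = sin(fδ)/sin δ ≈ 0.318.
p = a·p₁ + b·p₂ ≈ (0.014, -0.851, -0.525); φ = arcsin(p_z) ≈ -31.68°, λ = atan2(p_y, p_x) ≈ -89.05°.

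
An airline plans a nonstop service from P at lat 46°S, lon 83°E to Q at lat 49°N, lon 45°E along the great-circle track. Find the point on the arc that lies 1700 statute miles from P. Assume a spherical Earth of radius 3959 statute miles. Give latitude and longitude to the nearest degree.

≈ lat 23°S, lon 72°E

From cos δ = sin φ₁ sin φ₂ + cos φ₁ cos φ₂ cos Δλ, the central angle is δ ≈ 1.756 rad (100.6°). The total great-circle distance is δ·R ≈ 1.756 × 3959 ≈ 6950 mi, so the target fraction is f = 1700/6950 ≈ 0.245.
Interpolate at f ≈ 0.245 with slerp weights a = sin((1−f)δ)/sin δ ≈ 0.987, b = sin(fδ)/sin δ ≈ 0.424.
p = a·p₁ + b·p₂ ≈ (0.280, 0.877, -0.390); φ = arcsin(p_z) ≈ -22.98°, λ = atan2(p_y, p_x) ≈ 72.29°.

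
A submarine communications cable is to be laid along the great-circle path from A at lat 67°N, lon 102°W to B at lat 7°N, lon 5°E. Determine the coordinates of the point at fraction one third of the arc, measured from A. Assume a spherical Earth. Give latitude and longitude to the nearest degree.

Convert each endpoint to a unit vector on the sphere (x = cos φ cos λ, y = cos φ sin λ, z = sin φ).
The central angle between the endpoints is δ = arccos(p₁·p₂) ≈ 1.572 rad (90.1°).
Interpolate at f = 1/3 with slerp weights a = sin((1−f)δ)/sin δ ≈ 0.866, b = sin(fδ)/sin δ ≈ 0.500.
p = a·p₁ + b·p₂ ≈ (0.424, -0.288, 0.859); φ = arcsin(p_z) ≈ 59.15°, λ = atan2(p_y, p_x) ≈ -34.15°.

≈ lat 59°N, lon 34°W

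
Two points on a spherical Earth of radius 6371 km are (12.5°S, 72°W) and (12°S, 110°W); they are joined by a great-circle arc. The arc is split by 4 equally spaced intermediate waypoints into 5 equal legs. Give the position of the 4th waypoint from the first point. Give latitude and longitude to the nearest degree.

≈ (13°S, 102°W)

The haversine formula gives a central angle δ ≈ 0.648 rad (37.1°) between the endpoints.
Interpolate at f = 4/5 with slerp weights a = sin((1−f)δ)/sin δ ≈ 0.214, b = sin(fδ)/sin δ ≈ 0.821.
p = a·p₁ + b·p₂ ≈ (-0.210, -0.953, -0.217); φ = arcsin(p_z) ≈ -12.53°, λ = atan2(p_y, p_x) ≈ -102.42°.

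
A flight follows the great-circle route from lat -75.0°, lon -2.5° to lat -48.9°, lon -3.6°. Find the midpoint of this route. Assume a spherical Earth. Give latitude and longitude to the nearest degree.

Convert each endpoint to a unit vector on the sphere (x = cos φ cos λ, y = cos φ sin λ, z = sin φ).
The central angle between the endpoints is δ = arccos(p₁·p₂) ≈ 0.456 rad (26.1°).
Interpolate at f = 1/2 with slerp weights a = sin((1−f)δ)/sin δ ≈ 0.513, b = sin(fδ)/sin δ ≈ 0.513.
p = a·p₁ + b·p₂ ≈ (0.469, -0.027, -0.883); φ = arcsin(p_z) ≈ -61.95°, λ = atan2(p_y, p_x) ≈ -3.29°.

≈ lat -62°, lon -3°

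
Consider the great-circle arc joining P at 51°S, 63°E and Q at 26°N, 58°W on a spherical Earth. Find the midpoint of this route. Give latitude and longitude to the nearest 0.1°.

≈ 23.3°S, 14.8°W

The haversine formula gives a central angle δ ≈ 2.255 rad (129.2°) between the endpoints.
Interpolate at f = 1/2 with slerp weights a = sin((1−f)δ)/sin δ ≈ 1.166, b = sin(fδ)/sin δ ≈ 1.166.
p = a·p₁ + b·p₂ ≈ (0.888, -0.235, -0.395); φ = arcsin(p_z) ≈ -23.26°, λ = atan2(p_y, p_x) ≈ -14.81°.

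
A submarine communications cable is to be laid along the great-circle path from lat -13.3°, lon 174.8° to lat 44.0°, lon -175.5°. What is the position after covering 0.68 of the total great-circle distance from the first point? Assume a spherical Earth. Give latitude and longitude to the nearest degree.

Convert each endpoint to a unit vector on the sphere (x = cos φ cos λ, y = cos φ sin λ, z = sin φ).
The central angle between the endpoints is δ = arccos(p₁·p₂) ≈ 1.012 rad (58.0°).
Interpolate at f = 0.68 with slerp weights a = sin((1−f)δ)/sin δ ≈ 0.375, b = sin(fδ)/sin δ ≈ 0.749.
p = a·p₁ + b·p₂ ≈ (-0.901, -0.009, 0.434); φ = arcsin(p_z) ≈ 25.72°, λ = atan2(p_y, p_x) ≈ -179.42°.

≈ lat 26°, lon -179°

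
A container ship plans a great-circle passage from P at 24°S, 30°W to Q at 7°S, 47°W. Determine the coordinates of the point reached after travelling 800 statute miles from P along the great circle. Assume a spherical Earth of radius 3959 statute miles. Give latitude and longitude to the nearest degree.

≈ 16°S, 39°W

Write both endpoints as unit vectors p₁, p₂ with components (cos φ cos λ, cos φ sin λ, sin φ).
The central angle between the endpoints is δ = arccos(p₁·p₂) ≈ 0.411 rad (23.6°). The total great-circle distance is δ·R ≈ 0.411 × 3959 ≈ 1628 mi, so the target fraction is f = 800/1628 ≈ 0.492.
Interpolate at f ≈ 0.492 with slerp weights a = sin((1−f)δ)/sin δ ≈ 0.519, b = sin(fδ)/sin δ ≈ 0.502.
p = a·p₁ + b·p₂ ≈ (0.751, -0.602, -0.272); φ = arcsin(p_z) ≈ -15.81°, λ = atan2(p_y, p_x) ≈ -38.71°.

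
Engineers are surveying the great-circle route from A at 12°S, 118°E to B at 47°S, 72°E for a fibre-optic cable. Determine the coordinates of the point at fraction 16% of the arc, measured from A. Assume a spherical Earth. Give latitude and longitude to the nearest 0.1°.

Convert each endpoint to a unit vector on the sphere (x = cos φ cos λ, y = cos φ sin λ, z = sin φ).
The central angle between the endpoints is δ = arccos(p₁·p₂) ≈ 0.908 rad (52.0°).
Interpolate at f = 0.16 with slerp weights a = sin((1−f)δ)/sin δ ≈ 0.876, b = sin(fδ)/sin δ ≈ 0.184.
p = a·p₁ + b·p₂ ≈ (-0.364, 0.876, -0.317); φ = arcsin(p_z) ≈ -18.45°, λ = atan2(p_y, p_x) ≈ 112.55°.

≈ 18.5°S, 112.6°E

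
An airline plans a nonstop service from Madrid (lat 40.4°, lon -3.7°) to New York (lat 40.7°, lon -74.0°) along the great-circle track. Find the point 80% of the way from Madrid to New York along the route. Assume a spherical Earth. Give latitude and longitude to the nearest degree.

≈ lat 44°, lon -61°

From cos δ = sin φ₁ sin φ₂ + cos φ₁ cos φ₂ cos Δλ, the central angle is δ ≈ 0.906 rad (51.9°).
Interpolate at f = 0.80 with slerp weights a = sin((1−f)δ)/sin δ ≈ 0.229, b = sin(fδ)/sin δ ≈ 0.842.
p = a·p₁ + b·p₂ ≈ (0.350, -0.625, 0.698); φ = arcsin(p_z) ≈ 44.24°, λ = atan2(p_y, p_x) ≈ -60.76°.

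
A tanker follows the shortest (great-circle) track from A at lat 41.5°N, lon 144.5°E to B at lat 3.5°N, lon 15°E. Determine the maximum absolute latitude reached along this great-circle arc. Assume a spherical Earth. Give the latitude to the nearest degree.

≈ 50°N

The great circle lies in the plane with unit normal n̂ = (p₁ × p₂)/|p₁ × p₂|.
Here n̂_z ≈ -0.641; the vertex latitude is φ_max = arccos|n̂_z| ≈ 50.2°.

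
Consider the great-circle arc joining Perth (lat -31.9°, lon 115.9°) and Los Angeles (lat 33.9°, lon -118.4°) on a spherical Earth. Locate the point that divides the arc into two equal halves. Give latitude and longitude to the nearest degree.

≈ lat 2°, lon 177°

Convert each endpoint to a unit vector on the sphere (x = cos φ cos λ, y = cos φ sin λ, z = sin φ).
The central angle between the endpoints is δ = arccos(p₁·p₂) ≈ 2.355 rad (134.9°).
Interpolate at f = 1/2 with slerp weights a = sin((1−f)δ)/sin δ ≈ 1.304, b = sin(fδ)/sin δ ≈ 1.304.
p = a·p₁ + b·p₂ ≈ (-0.998, 0.044, 0.038); φ = arcsin(p_z) ≈ 2.19°, λ = atan2(p_y, p_x) ≈ 177.49°.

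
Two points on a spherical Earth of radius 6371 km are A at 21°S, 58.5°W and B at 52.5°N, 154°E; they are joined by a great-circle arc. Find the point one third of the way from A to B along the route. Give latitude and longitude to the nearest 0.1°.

Convert each endpoint to a unit vector on the sphere (x = cos φ cos λ, y = cos φ sin λ, z = sin φ).
The central angle between the endpoints is δ = arccos(p₁·p₂) ≈ 2.440 rad (139.8°).
Interpolate at f = 1/3 with slerp weights a = sin((1−f)δ)/sin δ ≈ 1.546, b = sin(fδ)/sin δ ≈ 1.125.
p = a·p₁ + b·p₂ ≈ (0.139, -0.931, 0.339); φ = arcsin(p_z) ≈ 19.79°, λ = atan2(p_y, p_x) ≈ -81.53°.

≈ 19.8°N, 81.5°W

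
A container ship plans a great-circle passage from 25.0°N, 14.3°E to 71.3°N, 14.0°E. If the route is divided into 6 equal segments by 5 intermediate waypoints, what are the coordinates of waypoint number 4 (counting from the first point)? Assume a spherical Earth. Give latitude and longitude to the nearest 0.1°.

≈ 55.9°N, 14.2°E

Write both endpoints as unit vectors p₁, p₂ with components (cos φ cos λ, cos φ sin λ, sin φ).
The central angle between the endpoints is δ = arccos(p₁·p₂) ≈ 0.808 rad (46.3°).
Interpolate at f = 4/6 with slerp weights a = sin((1−f)δ)/sin δ ≈ 0.368, b = sin(fδ)/sin δ ≈ 0.710.
p = a·p₁ + b·p₂ ≈ (0.544, 0.137, 0.828); φ = arcsin(p_z) ≈ 55.87°, λ = atan2(p_y, p_x) ≈ 14.18°.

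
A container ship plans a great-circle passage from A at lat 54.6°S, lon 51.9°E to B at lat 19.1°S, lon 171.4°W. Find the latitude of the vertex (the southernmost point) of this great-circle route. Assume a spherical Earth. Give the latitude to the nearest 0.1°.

The great circle lies in the plane with unit normal n̂ = (p₁ × p₂)/|p₁ × p₂|.
Here n̂_z ≈ +0.379; the vertex latitude is φ_max = arccos|n̂_z| ≈ 67.7°.
Check via Clairaut: cos φ_max = |cos φ₁| · sin C = cos(54.6°)·sin(139.2°) ≈ 0.379, again giving ≈ 67.7°.

≈ 67.7°S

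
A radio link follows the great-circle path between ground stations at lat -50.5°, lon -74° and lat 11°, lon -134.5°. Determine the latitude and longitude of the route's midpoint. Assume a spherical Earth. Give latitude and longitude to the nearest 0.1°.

≈ lat -22.4°, lon -111.4°

Write both endpoints as unit vectors p₁, p₂ with components (cos φ cos λ, cos φ sin λ, sin φ).
The central angle between the endpoints is δ = arccos(p₁·p₂) ≈ 1.410 rad (80.8°).
Interpolate at f = 1/2 with slerp weights a = sin((1−f)δ)/sin δ ≈ 0.656, b = sin(fδ)/sin δ ≈ 0.656.
p = a·p₁ + b·p₂ ≈ (-0.337, -0.861, -0.381); φ = arcsin(p_z) ≈ -22.41°, λ = atan2(p_y, p_x) ≈ -111.35°.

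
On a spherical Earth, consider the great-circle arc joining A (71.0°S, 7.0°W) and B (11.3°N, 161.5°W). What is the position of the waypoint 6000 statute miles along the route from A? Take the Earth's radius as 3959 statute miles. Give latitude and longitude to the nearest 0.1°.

≈ (19.7°S, 156.4°W)

Convert each endpoint to a unit vector on the sphere (x = cos φ cos λ, y = cos φ sin λ, z = sin φ).
The central angle between the endpoints is δ = arccos(p₁·p₂) ≈ 2.064 rad (118.3°). The total great-circle distance is δ·R ≈ 2.064 × 3959 ≈ 8171 mi, so the target fraction is f = 6000/8171 ≈ 0.734.
Interpolate at f ≈ 0.734 with slerp weights a = sin((1−f)δ)/sin δ ≈ 0.592, b = sin(fδ)/sin δ ≈ 1.134.
p = a·p₁ + b·p₂ ≈ (-0.863, -0.376, -0.338); φ = arcsin(p_z) ≈ -19.73°, λ = atan2(p_y, p_x) ≈ -156.44°.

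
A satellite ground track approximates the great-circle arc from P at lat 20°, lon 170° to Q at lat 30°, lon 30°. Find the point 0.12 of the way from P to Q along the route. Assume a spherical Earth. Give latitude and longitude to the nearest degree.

≈ lat 31°, lon 160°

The haversine formula gives a central angle δ ≈ 2.040 rad (116.9°) between the endpoints.
Interpolate at f = 0.12 with slerp weights a = sin((1−f)δ)/sin δ ≈ 1.093, b = sin(fδ)/sin δ ≈ 0.272.
p = a·p₁ + b·p₂ ≈ (-0.808, 0.296, 0.510); φ = arcsin(p_z) ≈ 30.65°, λ = atan2(p_y, p_x) ≈ 159.87°.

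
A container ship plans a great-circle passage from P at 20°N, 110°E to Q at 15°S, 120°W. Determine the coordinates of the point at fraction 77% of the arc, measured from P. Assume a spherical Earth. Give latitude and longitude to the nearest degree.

The haversine formula gives a central angle δ ≈ 2.308 rad (132.2°) between the endpoints.
Interpolate at f = 0.77 with slerp weights a = sin((1−f)δ)/sin δ ≈ 0.683, b = sin(fδ)/sin δ ≈ 1.322.
p = a·p₁ + b·p₂ ≈ (-0.858, -0.502, -0.108); φ = arcsin(p_z) ≈ -6.22°, λ = atan2(p_y, p_x) ≈ -149.66°.

≈ 6°S, 150°W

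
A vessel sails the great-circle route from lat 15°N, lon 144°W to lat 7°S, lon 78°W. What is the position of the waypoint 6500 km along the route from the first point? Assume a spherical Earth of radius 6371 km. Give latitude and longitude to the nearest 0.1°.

From cos δ = sin φ₁ sin φ₂ + cos φ₁ cos φ₂ cos Δλ, the central angle is δ ≈ 1.204 rad (69.0°). The total great-circle distance is δ·R ≈ 1.204 × 6371 ≈ 7672 km, so the target fraction is f = 6500/7672 ≈ 0.847.
Interpolate at f ≈ 0.847 with slerp weights a = sin((1−f)δ)/sin δ ≈ 0.196, b = sin(fδ)/sin δ ≈ 0.913.
p = a·p₁ + b·p₂ ≈ (0.035, -0.998, -0.061); φ = arcsin(p_z) ≈ -3.47°, λ = atan2(p_y, p_x) ≈ -87.98°.

≈ lat 3.5°S, lon 88.0°W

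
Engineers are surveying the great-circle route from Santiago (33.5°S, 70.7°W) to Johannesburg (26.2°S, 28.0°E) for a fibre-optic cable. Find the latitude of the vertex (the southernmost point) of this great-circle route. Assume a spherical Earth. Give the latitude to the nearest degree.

≈ 42°S

The great circle lies in the plane with unit normal n̂ = (p₁ × p₂)/|p₁ × p₂|.
Here n̂_z ≈ +0.746; the vertex latitude is φ_max = arccos|n̂_z| ≈ 41.8°.
Check via Clairaut: cos φ_max = |cos φ₁| · sin C = cos(33.5°)·sin(116.5°) ≈ 0.746, again giving ≈ 41.8°.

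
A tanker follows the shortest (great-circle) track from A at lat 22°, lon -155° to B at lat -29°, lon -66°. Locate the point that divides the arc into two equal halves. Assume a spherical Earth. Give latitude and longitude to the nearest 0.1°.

Convert each endpoint to a unit vector on the sphere (x = cos φ cos λ, y = cos φ sin λ, z = sin φ).
The central angle between the endpoints is δ = arccos(p₁·p₂) ≈ 1.739 rad (99.6°).
Interpolate at f = 1/2 with slerp weights a = sin((1−f)δ)/sin δ ≈ 0.775, b = sin(fδ)/sin δ ≈ 0.775.
p = a·p₁ + b·p₂ ≈ (-0.376, -0.923, -0.085); φ = arcsin(p_z) ≈ -4.90°, λ = atan2(p_y, p_x) ≈ -112.14°.

≈ lat -4.9°, lon -112.1°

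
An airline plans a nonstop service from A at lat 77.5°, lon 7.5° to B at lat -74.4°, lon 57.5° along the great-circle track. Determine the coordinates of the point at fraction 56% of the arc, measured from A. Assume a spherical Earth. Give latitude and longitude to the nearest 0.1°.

≈ lat -7.5°, lon 36.4°

Convert each endpoint to a unit vector on the sphere (x = cos φ cos λ, y = cos φ sin λ, z = sin φ).
The central angle between the endpoints is δ = arccos(p₁·p₂) ≈ 2.697 rad (154.5°).
Interpolate at f = 0.56 with slerp weights a = sin((1−f)δ)/sin δ ≈ 2.157, b = sin(fδ)/sin δ ≈ 2.322.
p = a·p₁ + b·p₂ ≈ (0.798, 0.588, -0.131); φ = arcsin(p_z) ≈ -7.51°, λ = atan2(p_y, p_x) ≈ 36.35°.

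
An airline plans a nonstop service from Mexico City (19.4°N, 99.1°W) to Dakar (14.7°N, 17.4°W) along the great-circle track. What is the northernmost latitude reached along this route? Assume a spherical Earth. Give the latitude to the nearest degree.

≈ 22°N

The great circle lies in the plane with unit normal n̂ = (p₁ × p₂)/|p₁ × p₂|.
Here n̂_z ≈ +0.925; the vertex latitude is φ_max = arccos|n̂_z| ≈ 22.4°.
Check via Clairaut: cos φ_max = |cos φ₁| · sin C = cos(19.4°)·sin(78.6°) ≈ 0.925, again giving ≈ 22.4°.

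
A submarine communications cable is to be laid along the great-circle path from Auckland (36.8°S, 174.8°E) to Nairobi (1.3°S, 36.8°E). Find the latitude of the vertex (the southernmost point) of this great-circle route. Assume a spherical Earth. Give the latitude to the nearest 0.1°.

The great circle lies in the plane with unit normal n̂ = (p₁ × p₂)/|p₁ × p₂|.
Here n̂_z ≈ -0.658; the vertex latitude is φ_max = arccos|n̂_z| ≈ 48.8°.

≈ 48.8°S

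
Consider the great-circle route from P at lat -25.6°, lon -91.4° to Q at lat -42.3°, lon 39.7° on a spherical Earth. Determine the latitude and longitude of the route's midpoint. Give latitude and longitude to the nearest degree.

≈ lat -58°, lon -38°

Convert each endpoint to a unit vector on the sphere (x = cos φ cos λ, y = cos φ sin λ, z = sin φ).
The central angle between the endpoints is δ = arccos(p₁·p₂) ≈ 1.719 rad (98.5°).
Interpolate at f = 1/2 with slerp weights a = sin((1−f)δ)/sin δ ≈ 0.766, b = sin(fδ)/sin δ ≈ 0.766.
p = a·p₁ + b·p₂ ≈ (0.419, -0.329, -0.846); φ = arcsin(p_z) ≈ -57.82°, λ = atan2(p_y, p_x) ≈ -38.11°.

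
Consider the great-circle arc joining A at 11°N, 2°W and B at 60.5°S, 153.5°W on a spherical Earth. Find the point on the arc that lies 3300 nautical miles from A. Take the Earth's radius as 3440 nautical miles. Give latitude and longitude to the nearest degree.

≈ 41°S, 20°W

Convert each endpoint to a unit vector on the sphere (x = cos φ cos λ, y = cos φ sin λ, z = sin φ).
The central angle between the endpoints is δ = arccos(p₁·p₂) ≈ 2.203 rad (126.2°). The total great-circle distance is δ·R ≈ 2.203 × 3440 ≈ 7578 nmi, so the target fraction is f = 3300/7578 ≈ 0.435.
Interpolate at f ≈ 0.435 with slerp weights a = sin((1−f)δ)/sin δ ≈ 1.174, b = sin(fδ)/sin δ ≈ 1.015.
p = a·p₁ + b·p₂ ≈ (0.704, -0.263, -0.659); φ = arcsin(p_z) ≈ -41.25°, λ = atan2(p_y, p_x) ≈ -20.49°.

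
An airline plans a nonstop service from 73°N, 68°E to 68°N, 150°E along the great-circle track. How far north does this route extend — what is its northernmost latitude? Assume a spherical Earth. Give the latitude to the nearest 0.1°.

The great circle lies in the plane with unit normal n̂ = (p₁ × p₂)/|p₁ × p₂|.
Here n̂_z ≈ +0.251; the vertex latitude is φ_max = arccos|n̂_z| ≈ 75.5°.
Check via Clairaut: cos φ_max = |cos φ₁| · sin C = cos(73.0°)·sin(59.2°) ≈ 0.251, again giving ≈ 75.5°.

≈ 75.5°N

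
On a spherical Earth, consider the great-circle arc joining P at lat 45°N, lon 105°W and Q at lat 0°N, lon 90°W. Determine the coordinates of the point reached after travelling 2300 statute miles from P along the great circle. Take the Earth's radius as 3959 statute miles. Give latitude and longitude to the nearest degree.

The haversine formula gives a central angle δ ≈ 0.819 rad (46.9°) between the endpoints. The total great-circle distance is δ·R ≈ 0.819 × 3959 ≈ 3242 mi, so the target fraction is f = 2300/3242 ≈ 0.709.
Interpolate at f ≈ 0.709 with slerp weights a = sin((1−f)δ)/sin δ ≈ 0.323, b = sin(fδ)/sin δ ≈ 0.751.
p = a·p₁ + b·p₂ ≈ (-0.059, -0.972, 0.228); φ = arcsin(p_z) ≈ 13.19°, λ = atan2(p_y, p_x) ≈ -93.48°.

≈ lat 13°N, lon 93°W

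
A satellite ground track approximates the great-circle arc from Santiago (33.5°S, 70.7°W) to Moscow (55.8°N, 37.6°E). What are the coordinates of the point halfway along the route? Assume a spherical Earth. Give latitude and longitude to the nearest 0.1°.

≈ 18.0°N, 31.6°W

From cos δ = sin φ₁ sin φ₂ + cos φ₁ cos φ₂ cos Δλ, the central angle is δ ≈ 2.219 rad (127.1°).
Interpolate at f = 1/2 with slerp weights a = sin((1−f)δ)/sin δ ≈ 1.123, b = sin(fδ)/sin δ ≈ 1.123.
p = a·p₁ + b·p₂ ≈ (0.810, -0.499, 0.309); φ = arcsin(p_z) ≈ 18.00°, λ = atan2(p_y, p_x) ≈ -31.63°.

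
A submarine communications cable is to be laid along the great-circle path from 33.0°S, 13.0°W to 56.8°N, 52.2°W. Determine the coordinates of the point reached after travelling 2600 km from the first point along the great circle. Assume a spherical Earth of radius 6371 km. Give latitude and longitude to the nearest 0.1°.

≈ 10.8°S, 21.1°W

Write both endpoints as unit vectors p₁, p₂ with components (cos φ cos λ, cos φ sin λ, sin φ).
The central angle between the endpoints is δ = arccos(p₁·p₂) ≈ 1.671 rad (95.7°). The total great-circle distance is δ·R ≈ 1.671 × 6371 ≈ 10645 km, so the target fraction is f = 2600/10645 ≈ 0.244.
Interpolate at f ≈ 0.244 with slerp weights a = sin((1−f)δ)/sin δ ≈ 0.958, b = sin(fδ)/sin δ ≈ 0.399.
p = a·p₁ + b·p₂ ≈ (0.916, -0.353, -0.188); φ = arcsin(p_z) ≈ -10.83°, λ = atan2(p_y, p_x) ≈ -21.08°.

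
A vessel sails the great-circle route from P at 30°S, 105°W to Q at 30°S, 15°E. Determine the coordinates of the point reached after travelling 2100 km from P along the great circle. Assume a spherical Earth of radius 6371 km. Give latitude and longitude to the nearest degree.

Convert each endpoint to a unit vector on the sphere (x = cos φ cos λ, y = cos φ sin λ, z = sin φ).
The central angle between the endpoints is δ = arccos(p₁·p₂) ≈ 1.696 rad (97.2°). The total great-circle distance is δ·R ≈ 1.696 × 6371 ≈ 10806 km, so the target fraction is f = 2100/10806 ≈ 0.194.
Interpolate at f ≈ 0.194 with slerp weights a = sin((1−f)δ)/sin δ ≈ 0.987, b = sin(fδ)/sin δ ≈ 0.326.
p = a·p₁ + b·p₂ ≈ (0.052, -0.752, -0.657); φ = arcsin(p_z) ≈ -41.04°, λ = atan2(p_y, p_x) ≈ -86.07°.

≈ 41°S, 86°W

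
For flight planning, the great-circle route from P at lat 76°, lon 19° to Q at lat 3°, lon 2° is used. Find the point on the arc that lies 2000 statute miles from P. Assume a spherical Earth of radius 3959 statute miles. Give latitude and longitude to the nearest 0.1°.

≈ lat 47.5°, lon 6.4°

From cos δ = sin φ₁ sin φ₂ + cos φ₁ cos φ₂ cos Δλ, the central angle is δ ≈ 1.285 rad (73.6°). The total great-circle distance is δ·R ≈ 1.285 × 3959 ≈ 5088 mi, so the target fraction is f = 2000/5088 ≈ 0.393.
Interpolate at f ≈ 0.393 with slerp weights a = sin((1−f)δ)/sin δ ≈ 0.733, b = sin(fδ)/sin δ ≈ 0.504.
p = a·p₁ + b·p₂ ≈ (0.671, 0.075, 0.738); φ = arcsin(p_z) ≈ 47.52°, λ = atan2(p_y, p_x) ≈ 6.40°.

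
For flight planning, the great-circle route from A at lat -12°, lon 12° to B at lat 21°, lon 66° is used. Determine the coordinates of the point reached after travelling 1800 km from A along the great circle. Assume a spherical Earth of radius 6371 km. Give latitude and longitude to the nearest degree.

≈ lat -3°, lon 26°

Convert each endpoint to a unit vector on the sphere (x = cos φ cos λ, y = cos φ sin λ, z = sin φ).
The central angle between the endpoints is δ = arccos(p₁·p₂) ≈ 1.090 rad (62.5°). The total great-circle distance is δ·R ≈ 1.090 × 6371 ≈ 6946 km, so the target fraction is f = 1800/6946 ≈ 0.259.
Interpolate at f ≈ 0.259 with slerp weights a = sin((1−f)δ)/sin δ ≈ 0.815, b = sin(fδ)/sin δ ≈ 0.314.
p = a·p₁ + b·p₂ ≈ (0.899, 0.434, -0.057); φ = arcsin(p_z) ≈ -3.26°, λ = atan2(p_y, p_x) ≈ 25.76°.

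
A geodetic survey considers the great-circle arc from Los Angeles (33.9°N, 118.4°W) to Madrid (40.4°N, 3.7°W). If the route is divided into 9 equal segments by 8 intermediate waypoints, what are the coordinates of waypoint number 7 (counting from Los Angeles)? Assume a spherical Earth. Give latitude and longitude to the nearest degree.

Write both endpoints as unit vectors p₁, p₂ with components (cos φ cos λ, cos φ sin λ, sin φ).
The central angle between the endpoints is δ = arccos(p₁·p₂) ≈ 1.473 rad (84.4°).
Interpolate at f = 7/9 with slerp weights a = sin((1−f)δ)/sin δ ≈ 0.323, b = sin(fδ)/sin δ ≈ 0.915.
p = a·p₁ + b·p₂ ≈ (0.568, -0.281, 0.774); φ = arcsin(p_z) ≈ 50.67°, λ = atan2(p_y, p_x) ≈ -26.31°.

≈ (51°N, 26°W)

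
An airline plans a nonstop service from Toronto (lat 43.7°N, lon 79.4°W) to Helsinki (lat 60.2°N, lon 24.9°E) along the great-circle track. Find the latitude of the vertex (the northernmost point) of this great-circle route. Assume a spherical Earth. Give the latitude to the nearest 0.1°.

The great circle lies in the plane with unit normal n̂ = (p₁ × p₂)/|p₁ × p₂|.
Here n̂_z ≈ +0.405; the vertex latitude is φ_max = arccos|n̂_z| ≈ 66.1°.
Check via Clairaut: cos φ_max = |cos φ₁| · sin C = cos(43.7°)·sin(34.1°) ≈ 0.405, again giving ≈ 66.1°.

≈ 66.1°N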